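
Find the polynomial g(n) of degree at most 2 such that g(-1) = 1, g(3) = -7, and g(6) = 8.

g(n) = n^2 - 4n - 4

Write g(n) = an^2 + bn + c. Substituting each data point gives a linear system:
  a - b + c = 1
  9a + 3b + c = -7
  36a + 6b + c = 8
Solving the system yields a = 1, b = -4, c = -4.
So g(n) = n^2 - 4n - 4.
Check: g(3) = -7. ✓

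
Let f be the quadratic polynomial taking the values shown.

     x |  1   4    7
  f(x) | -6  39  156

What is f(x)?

Using the Lagrange interpolation formula with nodes 1, 4, 7:
  L_0(x) = (x - 4)(x - 7) / 18
  L_1(x) = (x - 1)(x - 7) / -9
  L_2(x) = (x - 1)(x - 4) / 18
Then f(x) = -6·L_0(x) + 39·L_1(x) + 156·L_2(x).
Expanding and collecting terms gives f(x) = 4x^2 - 5x - 5.
Check: f(7) = 156. ✓

f(x) = 4x^2 - 5x - 5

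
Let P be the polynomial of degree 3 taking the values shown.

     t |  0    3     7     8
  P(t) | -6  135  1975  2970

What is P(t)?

P(t) = 6t^3 - t^2 - 4t - 6

Using the Lagrange interpolation formula with nodes 0, 3, 7, 8:
  L_0(t) = (t - 3)(t - 7)(t - 8) / -168
  L_1(t) = t(t - 7)(t - 8) / 60
  L_2(t) = t(t - 3)(t - 8) / -28
  L_3(t) = t(t - 3)(t - 7) / 40
Then P(t) = -6·L_0(t) + 135·L_1(t) + 1975·L_2(t) + 2970·L_3(t).
Expanding and collecting terms gives P(t) = 6t^3 - t^2 - 4t - 6.
Check: P(0) = -6. ✓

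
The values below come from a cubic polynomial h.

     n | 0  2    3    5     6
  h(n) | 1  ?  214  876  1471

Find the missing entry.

75

The 4 known points determine the degree-3 polynomial uniquely.
Write h(n) = an^3 + bn^2 + cn + d. Substituting each data point gives a linear system:
  d = 1
  27a + 9b + 3c + d = 214
  125a + 25b + 5c + d = 876
  216a + 36b + 6c + d = 1471
Solving the system yields a = 6, b = 4, c = 5, d = 1.
So h(n) = 6n^3 + 4n^2 + 5n + 1.
Then h(2) = 75.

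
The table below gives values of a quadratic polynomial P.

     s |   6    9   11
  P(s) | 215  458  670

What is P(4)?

103

Using the Lagrange interpolation formula with nodes 6, 9, 11:
  L_0(s) = (s - 9)(s - 11) / 15
  L_1(s) = (s - 6)(s - 11) / -6
  L_2(s) = (s - 6)(s - 9) / 10
Then P(s) = 215·L_0(s) + 458·L_1(s) + 670·L_2(s).
Expanding and collecting terms gives P(s) = 5s^2 + 6s - 1.
Evaluating at s = 4: P(4) = 103.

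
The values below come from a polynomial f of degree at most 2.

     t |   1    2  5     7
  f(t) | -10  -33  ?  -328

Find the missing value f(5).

The 3 known points determine the degree-2 polynomial uniquely.
Write f(t) = at^2 + bt + c. Substituting each data point gives a linear system:
  a + b + c = -10
  4a + 2b + c = -33
  49a + 7b + c = -328
Solving the system yields a = -6, b = -5, c = 1.
So f(t) = -6t^2 - 5t + 1.
Then f(5) = -174.

-174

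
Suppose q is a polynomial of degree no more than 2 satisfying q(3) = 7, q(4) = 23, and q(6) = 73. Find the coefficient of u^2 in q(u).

3

Write q(u) = au^2 + bu + c. Substituting each data point gives a linear system:
  9a + 3b + c = 7
  16a + 4b + c = 23
  36a + 6b + c = 73
Solving the system yields a = 3, b = -5, c = -5.
So q(u) = 3u² - 5u - 5.
The leading coefficient is 3.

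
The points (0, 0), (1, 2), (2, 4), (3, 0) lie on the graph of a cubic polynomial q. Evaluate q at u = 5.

Using the Lagrange interpolation formula with nodes 0, 1, 2, 3:
  L_0(u) = (u - 1)(u - 2)(u - 3) / -6
  L_1(u) = u(u - 2)(u - 3) / 2
  L_2(u) = u(u - 1)(u - 3) / -2
  L_3(u) = u(u - 1)(u - 2) / 6
Then q(u) = 0·L_0(u) + 2·L_1(u) + 4·L_2(u) + 0·L_3(u).
Expanding and collecting terms gives q(u) = -u^3 + 3u^2.
Evaluating at u = 5: q(5) = -50.

-50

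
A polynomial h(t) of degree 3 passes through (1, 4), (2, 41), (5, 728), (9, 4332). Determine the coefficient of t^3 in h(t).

6

Write h(t) = at^3 + bt^2 + ct + d. Substituting each data point gives a linear system:
  a + b + c + d = 4
  8a + 4b + 2c + d = 41
  125a + 25b + 5c + d = 728
  729a + 81b + 9c + d = 4332
Solving the system yields a = 6, b = 0, c = -5, d = 3.
So h(t) = 6t^3 - 5t + 3.
The leading coefficient is 6.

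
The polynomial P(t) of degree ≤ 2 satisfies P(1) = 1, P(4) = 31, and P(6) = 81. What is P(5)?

53

Using the Lagrange interpolation formula with nodes 1, 4, 6:
  L_0(t) = (t - 4)(t - 6) / 15
  L_1(t) = (t - 1)(t - 6) / -6
  L_2(t) = (t - 1)(t - 4) / 10
Then P(t) = 1·L_0(t) + 31·L_1(t) + 81·L_2(t).
Expanding and collecting terms gives P(t) = 3t^2 - 5t + 3.
Evaluating at t = 5: P(5) = 53.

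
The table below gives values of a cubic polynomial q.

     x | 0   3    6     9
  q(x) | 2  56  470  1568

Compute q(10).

Using the Lagrange interpolation formula with nodes 0, 3, 6, 9:
  L_0(x) = (x - 3)(x - 6)(x - 9) / -162
  L_1(x) = x(x - 6)(x - 9) / 54
  L_2(x) = x(x - 3)(x - 9) / -54
  L_3(x) = x(x - 3)(x - 6) / 162
Then q(x) = 2·L_0(x) + 56·L_1(x) + 470·L_2(x) + 1568·L_3(x).
Expanding and collecting terms gives q(x) = 2x³ + 2x² - 6x + 2.
Evaluating at x = 10: q(10) = 2142.

2142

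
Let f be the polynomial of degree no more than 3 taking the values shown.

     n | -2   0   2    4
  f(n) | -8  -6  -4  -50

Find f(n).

Write f(n) = an^3 + bn^2 + cn + d. Substituting each data point gives a linear system:
  -8a + 4b - 2c + d = -8
  d = -6
  8a + 4b + 2c + d = -4
  64a + 16b + 4c + d = -50
Solving the system yields a = -1, b = 0, c = 5, d = -6.
So f(n) = -n^3 + 5n - 6.
Check: f(4) = -50. ✓

f(n) = -n^3 + 5n - 6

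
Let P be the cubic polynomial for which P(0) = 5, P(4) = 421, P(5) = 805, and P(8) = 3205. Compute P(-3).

-139

Write P(s) = as^3 + bs^2 + cs + d. Substituting each data point gives a linear system:
  d = 5
  64a + 16b + 4c + d = 421
  125a + 25b + 5c + d = 805
  512a + 64b + 8c + d = 3205
Solving the system yields a = 6, b = 2, c = 0, d = 5.
So P(s) = 6s^3 + 2s^2 + 5.
Then P(-3) = -139.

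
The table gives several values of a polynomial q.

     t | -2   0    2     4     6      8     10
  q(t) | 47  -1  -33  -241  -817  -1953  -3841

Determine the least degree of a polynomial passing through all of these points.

3

Forward differences of the values at t = -2, 0, 2, 4, 6, 8, 10:
  q  : 47  -1  -33  -241  -817  -1953  -3841
  Δ  : -48  -32  -208  -576  -1136  -1888
  Δ^2: 16  -176  -368  -560  -752
  Δ^3: -192  -192  -192  -192
  Δ^4: 0  0  0
  Δ^5: 0  0
  Δ^6: 0
The third differences are constant (-192) and nonzero, while all higher differences vanish, so the minimal degree is 3.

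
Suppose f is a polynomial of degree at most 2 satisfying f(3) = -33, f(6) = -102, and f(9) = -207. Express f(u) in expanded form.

f(u) = -2u^2 - 5u

Write f(u) = au^2 + bu + c. Substituting each data point gives a linear system:
  9a + 3b + c = -33
  36a + 6b + c = -102
  81a + 9b + c = -207
Solving the system yields a = -2, b = -5, c = 0.
So f(u) = -2u^2 - 5u.
Check: f(9) = -207. ✓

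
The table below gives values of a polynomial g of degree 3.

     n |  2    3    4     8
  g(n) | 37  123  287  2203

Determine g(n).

g(n) = 4n^3 + 3n^2 - 5n + 3

Write g(n) = an^3 + bn^2 + cn + d. Substituting each data point gives a linear system:
  8a + 4b + 2c + d = 37
  27a + 9b + 3c + d = 123
  64a + 16b + 4c + d = 287
  512a + 64b + 8c + d = 2203
Solving the system yields a = 4, b = 3, c = -5, d = 3.
So g(n) = 4n^3 + 3n^2 - 5n + 3.
Check: g(3) = 123. ✓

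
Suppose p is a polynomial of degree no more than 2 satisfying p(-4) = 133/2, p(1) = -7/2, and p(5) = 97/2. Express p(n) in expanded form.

Write p(n) = an^2 + bn + c. Substituting each data point gives a linear system:
  16a - 4b + c = 133/2
  a + b + c = -7/2
  25a + 5b + c = 97/2
Solving the system yields a = 3, b = -5, c = -3/2.
So p(n) = 3n^2 - 5n - 3/2.
Check: p(-4) = 133/2. ✓

p(n) = 3n^2 - 5n - 3/2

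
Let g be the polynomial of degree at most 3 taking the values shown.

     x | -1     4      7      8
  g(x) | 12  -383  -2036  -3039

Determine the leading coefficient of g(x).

-6

Write g(x) = ax^3 + bx^2 + cx + d. Substituting each data point gives a linear system:
  -a + b - c + d = 12
  64a + 16b + 4c + d = -383
  343a + 49b + 7c + d = -2036
  512a + 64b + 8c + d = -3039
Solving the system yields a = -6, b = 1, c = -4, d = 1.
So g(x) = -6x³ + x² - 4x + 1.
The leading coefficient is -6.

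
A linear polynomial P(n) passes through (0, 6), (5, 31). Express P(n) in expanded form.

P(n) = 5n + 6

Using the Lagrange interpolation formula with nodes 0, 5:
  L_0(n) = (n - 5) / -5
  L_1(n) = n / 5
Then P(n) = 6·L_0(n) + 31·L_1(n).
Expanding and collecting terms gives P(n) = 5n + 6.
Check: P(0) = 6. ✓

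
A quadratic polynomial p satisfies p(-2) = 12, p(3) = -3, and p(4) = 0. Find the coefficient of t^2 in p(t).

1

Write p(t) = at^2 + bt + c. Substituting each data point gives a linear system:
  4a - 2b + c = 12
  9a + 3b + c = -3
  16a + 4b + c = 0
Solving the system yields a = 1, b = -4, c = 0.
So p(t) = t^2 - 4t.
The leading coefficient is 1.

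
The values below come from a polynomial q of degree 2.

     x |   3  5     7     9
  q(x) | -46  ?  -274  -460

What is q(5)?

-136

On equispaced nodes a degree-2 polynomial has vanishing third forward difference, so
  - q(3) + 3·q(5) - 3·q(7) + q(9) = 0.
Substituting the known values and solving for q(5):
  3·q(5) = -408
  q(5) = -136.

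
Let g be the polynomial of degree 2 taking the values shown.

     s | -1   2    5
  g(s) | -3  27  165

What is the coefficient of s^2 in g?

Write g(s) = as^2 + bs + c. Substituting each data point gives a linear system:
  a - b + c = -3
  4a + 2b + c = 27
  25a + 5b + c = 165
Solving the system yields a = 6, b = 4, c = -5.
So g(s) = 6s^2 + 4s - 5.
The leading coefficient is 6.

6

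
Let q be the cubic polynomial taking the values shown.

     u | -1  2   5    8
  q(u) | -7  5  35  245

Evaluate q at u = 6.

77

Forward differences of the values at u = -1, 2, 5, 8:
  q  : -7  5  35  245
  Δ  : 12  30  210
  Δ^2: 18  180
  Δ^3: 162
The third differences are constant, confirming degree 3.
Interpolating (Newton forward form) and evaluating at u = 6 gives q(6) = 77.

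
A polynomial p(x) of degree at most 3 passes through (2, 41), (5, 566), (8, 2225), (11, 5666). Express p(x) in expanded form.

Write p(x) = ax^3 + bx^2 + cx + d. Substituting each data point gives a linear system:
  8a + 4b + 2c + d = 41
  125a + 25b + 5c + d = 566
  512a + 64b + 8c + d = 2225
  1331a + 121b + 11c + d = 5666
Solving the system yields a = 4, b = 3, c = -2, d = 1.
So p(x) = 4x^3 + 3x^2 - 2x + 1.
Check: p(8) = 2225. ✓

p(x) = 4x^3 + 3x^2 - 2x + 1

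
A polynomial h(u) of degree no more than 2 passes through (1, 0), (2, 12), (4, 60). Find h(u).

h(u) = 4u^2 - 4

Using the Lagrange interpolation formula with nodes 1, 2, 4:
  L_0(u) = (u - 2)(u - 4) / 3
  L_1(u) = (u - 1)(u - 4) / -2
  L_2(u) = (u - 1)(u - 2) / 6
Then h(u) = 0·L_0(u) + 12·L_1(u) + 60·L_2(u).
Expanding and collecting terms gives h(u) = 4u^2 - 4.
Check: h(2) = 12. ✓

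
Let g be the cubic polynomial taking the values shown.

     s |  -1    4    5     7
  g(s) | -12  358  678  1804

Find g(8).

2670

Write g(s) = as^3 + bs^2 + cs + d. Substituting each data point gives a linear system:
  -a + b - c + d = -12
  64a + 16b + 4c + d = 358
  125a + 25b + 5c + d = 678
  343a + 49b + 7c + d = 1804
Solving the system yields a = 5, b = 1, c = 6, d = -2.
So g(s) = 5s^3 + s^2 + 6s - 2.
Then g(8) = 2670.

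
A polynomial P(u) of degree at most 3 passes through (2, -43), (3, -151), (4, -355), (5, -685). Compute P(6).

Forward differences of the values at u = 2, 3, 4, 5:
  P  : -43  -151  -355  -685
  Δ  : -108  -204  -330
  Δ^2: -96  -126
  Δ^3: -30
The third differences are constant, confirming degree 3.
Interpolating (Newton forward form) and evaluating at u = 6 gives P(6) = -1171.

-1171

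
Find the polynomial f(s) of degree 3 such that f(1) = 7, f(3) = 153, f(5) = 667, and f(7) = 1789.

f(s) = 5s^3 + s^2 + 4s - 3

Write f(s) = as^3 + bs^2 + cs + d. Substituting each data point gives a linear system:
  a + b + c + d = 7
  27a + 9b + 3c + d = 153
  125a + 25b + 5c + d = 667
  343a + 49b + 7c + d = 1789
Solving the system yields a = 5, b = 1, c = 4, d = -3.
So f(s) = 5s^3 + s^2 + 4s - 3.
Check: f(7) = 1789. ✓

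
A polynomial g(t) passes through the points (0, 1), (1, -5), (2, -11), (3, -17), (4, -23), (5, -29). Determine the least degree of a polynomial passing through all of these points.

Forward differences of the values at t = 0, 1, 2, 3, 4, 5:
  g  : 1  -5  -11  -17  -23  -29
  Δ  : -6  -6  -6  -6  -6
  Δ^2: 0  0  0  0
  Δ^3: 0  0  0
  Δ^4: 0  0
  Δ^5: 0
The first differences are constant (-6) and nonzero, while all higher differences vanish, so the minimal degree is 1.

1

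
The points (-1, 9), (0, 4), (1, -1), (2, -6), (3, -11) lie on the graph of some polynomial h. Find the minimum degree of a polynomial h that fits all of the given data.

Forward differences of the values at s = -1, 0, 1, 2, 3:
  h  : 9  4  -1  -6  -11
  Δ  : -5  -5  -5  -5
  Δ^2: 0  0  0
  Δ^3: 0  0
  Δ^4: 0
The first differences are constant (-5) and nonzero, while all higher differences vanish, so the minimal degree is 1.

1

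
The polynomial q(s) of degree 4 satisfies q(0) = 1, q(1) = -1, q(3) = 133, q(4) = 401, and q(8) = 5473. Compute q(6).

1849

Write q(s) = as^4 + bs^3 + cs^2 + ds + e. Substituting each data point gives a linear system:
  e = 1
  a + b + c + d + e = -1
  81a + 27b + 9c + 3d + e = 133
  256a + 64b + 16c + 4d + e = 401
  4096a + 512b + 64c + 8d + e = 5473
Solving the system yields a = 1, b = 3, c = -2, d = -4, e = 1.
So q(s) = s^4 + 3s^3 - 2s^2 - 4s + 1.
Then q(6) = 1849.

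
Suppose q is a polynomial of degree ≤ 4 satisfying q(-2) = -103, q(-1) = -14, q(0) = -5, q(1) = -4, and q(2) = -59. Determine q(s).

q(s) = -5s^4 + 2s^3 + s^2 + 3s - 5

Write q(s) = as^4 + bs^3 + cs^2 + ds + e. Substituting each data point gives a linear system:
  16a - 8b + 4c - 2d + e = -103
  a - b + c - d + e = -14
  e = -5
  a + b + c + d + e = -4
  16a + 8b + 4c + 2d + e = -59
Solving the system yields a = -5, b = 2, c = 1, d = 3, e = -5.
So q(s) = -5s⁴ + 2s³ + s² + 3s - 5.
Check: q(-2) = -103. ✓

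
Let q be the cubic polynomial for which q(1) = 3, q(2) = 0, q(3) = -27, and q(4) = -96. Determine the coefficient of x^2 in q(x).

6

Write q(x) = ax^3 + bx^2 + cx + d. Substituting each data point gives a linear system:
  a + b + c + d = 3
  8a + 4b + 2c + d = 0
  27a + 9b + 3c + d = -27
  64a + 16b + 4c + d = -96
Solving the system yields a = -3, b = 6, c = 0, d = 0.
So q(x) = -3x^3 + 6x^2.
The coefficient of x^2 is 6.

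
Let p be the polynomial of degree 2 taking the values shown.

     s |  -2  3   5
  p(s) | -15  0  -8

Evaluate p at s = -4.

Using the Lagrange interpolation formula with nodes -2, 3, 5:
  L_0(s) = (s - 3)(s - 5) / 35
  L_1(s) = (s + 2)(s - 5) / -10
  L_2(s) = (s + 2)(s - 3) / 14
Then p(s) = -15·L_0(s) + 0·L_1(s) - 8·L_2(s).
Expanding and collecting terms gives p(s) = -s² + 4s - 3.
Evaluating at s = -4: p(-4) = -35.

-35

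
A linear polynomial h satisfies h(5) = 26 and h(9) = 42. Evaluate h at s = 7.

34

Write h(s) = as + b. Substituting each data point gives a linear system:
  5a + b = 26
  9a + b = 42
Solving the system yields a = 4, b = 6.
So h(s) = 4s + 6.
Then h(7) = 34.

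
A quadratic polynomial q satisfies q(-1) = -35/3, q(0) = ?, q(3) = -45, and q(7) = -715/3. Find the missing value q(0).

-5

The 3 known points determine the degree-2 polynomial uniquely.
Write q(u) = au^2 + bu + c. Substituting each data point gives a linear system:
  a - b + c = -35/3
  9a + 3b + c = -45
  49a + 7b + c = -715/3
Solving the system yields a = -5, b = 5/3, c = -5.
So q(u) = -5u² + (5/3)u - 5.
Then q(0) = -5.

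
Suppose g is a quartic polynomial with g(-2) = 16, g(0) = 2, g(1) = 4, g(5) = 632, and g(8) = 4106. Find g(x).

Using the Lagrange interpolation formula with nodes -2, 0, 1, 5, 8:
  L_0(x) = x(x - 1)(x - 5)(x - 8) / 420
  L_1(x) = (x + 2)(x - 1)(x - 5)(x - 8) / -80
  L_2(x) = (x + 2)x(x - 5)(x - 8) / 84
  L_3(x) = (x + 2)x(x - 1)(x - 8) / -420
  L_4(x) = (x + 2)x(x - 1)(x - 5) / 1680
Then g(x) = 16·L_0(x) + 2·L_1(x) + 4·L_2(x) + 632·L_3(x) + 4106·L_4(x).
Expanding and collecting terms gives g(x) = x^4 + x + 2.
Check: g(0) = 2. ✓

g(x) = x^4 + x + 2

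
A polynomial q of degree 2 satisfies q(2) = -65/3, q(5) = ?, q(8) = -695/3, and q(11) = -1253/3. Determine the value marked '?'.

The 3 known points determine the degree-2 polynomial uniquely.
Write q(t) = at^2 + bt + c. Substituting each data point gives a linear system:
  4a + 2b + c = -65/3
  64a + 8b + c = -695/3
  121a + 11b + c = -1253/3
Solving the system yields a = -3, b = -5, c = 1/3.
So q(t) = -3t^2 - 5t + 1/3.
Then q(5) = -299/3.

-299/3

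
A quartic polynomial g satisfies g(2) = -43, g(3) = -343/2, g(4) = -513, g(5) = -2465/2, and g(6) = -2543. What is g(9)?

Write g(n) = an^4 + bn^3 + cn^2 + dn + e. Substituting each data point gives a linear system:
  16a + 8b + 4c + 2d + e = -43
  81a + 27b + 9c + 3d + e = -343/2
  256a + 64b + 16c + 4d + e = -513
  625a + 125b + 25c + 5d + e = -2465/2
  1296a + 216b + 36c + 6d + e = -2543
Solving the system yields a = -2, b = 1/2, c = -1, d = -3, e = -5.
So g(n) = -2n^4 + (1/2)n^3 - n^2 - 3n - 5.
Then g(9) = -25741/2.

-25741/2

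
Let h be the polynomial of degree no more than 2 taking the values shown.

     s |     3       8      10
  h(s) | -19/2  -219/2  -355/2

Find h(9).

-283/2

Write h(s) = as^2 + bs + c. Substituting each data point gives a linear system:
  9a + 3b + c = -19/2
  64a + 8b + c = -219/2
  100a + 10b + c = -355/2
Solving the system yields a = -2, b = 2, c = 5/2.
So h(s) = -2s^2 + 2s + 5/2.
Then h(9) = -283/2.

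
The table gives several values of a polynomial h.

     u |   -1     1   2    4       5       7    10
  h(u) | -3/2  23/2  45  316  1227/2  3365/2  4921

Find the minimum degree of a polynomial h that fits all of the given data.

Divided differences on the nodes -1, 1, 2, 4, 5, 7, 10:
  order 0: -3/2  23/2  45  316  1227/2  3365/2  4921
  order 1: 13/2  67/2  271/2  595/2  1069/2  2159/2
  order 2: 9  34  54  79  109
  order 3: 5  5  5  5
  order 4: 0  0  0
  order 5: 0  0
  order 6: 0
The order-3 divided differences are all 5 (nonzero) and every higher order vanishes, so the data lies on a polynomial of degree exactly 3.

3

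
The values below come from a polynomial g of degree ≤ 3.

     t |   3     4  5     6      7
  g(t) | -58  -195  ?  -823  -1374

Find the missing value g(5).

The 4 known points determine the degree-3 polynomial uniquely.
Write g(t) = at^3 + bt^2 + ct + d. Substituting each data point gives a linear system:
  27a + 9b + 3c + d = -58
  64a + 16b + 4c + d = -195
  216a + 36b + 6c + d = -823
  343a + 49b + 7c + d = -1374
Solving the system yields a = -5, b = 6, c = 6, d = 5.
So g(t) = -5t³ + 6t² + 6t + 5.
Then g(5) = -440.

-440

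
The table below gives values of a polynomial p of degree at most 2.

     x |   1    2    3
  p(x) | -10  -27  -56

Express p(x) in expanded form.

p(x) = -6x^2 + x - 5

Write p(x) = ax^2 + bx + c. Substituting each data point gives a linear system:
  a + b + c = -10
  4a + 2b + c = -27
  9a + 3b + c = -56
Solving the system yields a = -6, b = 1, c = -5.
So p(x) = -6x^2 + x - 5.
Check: p(2) = -27. ✓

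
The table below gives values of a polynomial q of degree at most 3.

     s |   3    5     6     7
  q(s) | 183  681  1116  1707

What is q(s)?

Write q(s) = as^3 + bs^2 + cs + d. Substituting each data point gives a linear system:
  27a + 9b + 3c + d = 183
  125a + 25b + 5c + d = 681
  216a + 36b + 6c + d = 1116
  343a + 49b + 7c + d = 1707
Solving the system yields a = 4, b = 6, c = 5, d = 6.
So q(s) = 4s^3 + 6s^2 + 5s + 6.
Check: q(3) = 183. ✓

q(s) = 4s^3 + 6s^2 + 5s + 6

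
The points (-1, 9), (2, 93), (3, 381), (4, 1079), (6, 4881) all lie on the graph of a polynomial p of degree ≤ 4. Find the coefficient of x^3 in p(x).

4

Write p(x) = ax^4 + bx^3 + cx^2 + dx + e. Substituting each data point gives a linear system:
  a - b + c - d + e = 9
  16a + 8b + 4c + 2d + e = 93
  81a + 27b + 9c + 3d + e = 381
  256a + 64b + 16c + 4d + e = 1079
  1296a + 216b + 36c + 6d + e = 4881
Solving the system yields a = 3, b = 4, c = 4, d = -3, e = 3.
So p(x) = 3x^4 + 4x^3 + 4x^2 - 3x + 3.
The coefficient of x^3 is 4.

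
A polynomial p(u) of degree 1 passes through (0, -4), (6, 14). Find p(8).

20

Using the Lagrange interpolation formula with nodes 0, 6:
  L_0(u) = (u - 6) / -6
  L_1(u) = u / 6
Then p(u) = -4·L_0(u) + 14·L_1(u).
Expanding and collecting terms gives p(u) = 3u - 4.
Evaluating at u = 8: p(8) = 20.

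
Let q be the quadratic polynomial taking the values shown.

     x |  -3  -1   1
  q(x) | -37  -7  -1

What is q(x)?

Using the Lagrange interpolation formula with nodes -3, -1, 1:
  L_0(x) = (x + 1)(x - 1) / 8
  L_1(x) = (x + 3)(x - 1) / -4
  L_2(x) = (x + 3)(x + 1) / 8
Then q(x) = -37·L_0(x) - 7·L_1(x) - 1·L_2(x).
Expanding and collecting terms gives q(x) = -3x² + 3x - 1.
Check: q(-3) = -37. ✓

q(x) = -3x^2 + 3x - 1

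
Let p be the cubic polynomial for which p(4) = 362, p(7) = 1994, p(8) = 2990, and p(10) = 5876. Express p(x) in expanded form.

p(x) = 6x^3 - x^2 - 3x + 6

Write p(x) = ax^3 + bx^2 + cx + d. Substituting each data point gives a linear system:
  64a + 16b + 4c + d = 362
  343a + 49b + 7c + d = 1994
  512a + 64b + 8c + d = 2990
  1000a + 100b + 10c + d = 5876
Solving the system yields a = 6, b = -1, c = -3, d = 6.
So p(x) = 6x^3 - x^2 - 3x + 6.
Check: p(7) = 1994. ✓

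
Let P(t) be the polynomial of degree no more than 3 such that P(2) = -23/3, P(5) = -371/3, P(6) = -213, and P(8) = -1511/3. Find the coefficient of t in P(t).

Write P(t) = at^3 + bt^2 + ct + d. Substituting each data point gives a linear system:
  8a + 4b + 2c + d = -23/3
  125a + 25b + 5c + d = -371/3
  216a + 36b + 6c + d = -213
  512a + 64b + 8c + d = -1511/3
Solving the system yields a = -1, b = 1/3, c = -2, d = 3.
So P(t) = -t^3 + (1/3)t^2 - 2t + 3.
The coefficient of t is -2.

-2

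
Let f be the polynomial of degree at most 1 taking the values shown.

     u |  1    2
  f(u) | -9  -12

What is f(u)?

Write f(u) = au + b. Substituting each data point gives a linear system:
  a + b = -9
  2a + b = -12
Solving the system yields a = -3, b = -6.
So f(u) = -3u - 6.
Check: f(2) = -12. ✓

f(u) = -3u - 6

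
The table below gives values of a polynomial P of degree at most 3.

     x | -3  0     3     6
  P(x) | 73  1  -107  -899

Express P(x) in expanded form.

Write P(x) = ax^3 + bx^2 + cx + d. Substituting each data point gives a linear system:
  -27a + 9b - 3c + d = 73
  d = 1
  27a + 9b + 3c + d = -107
  216a + 36b + 6c + d = -899
Solving the system yields a = -4, b = -2, c = 6, d = 1.
So P(x) = -4x^3 - 2x^2 + 6x + 1.
Check: P(6) = -899. ✓

P(x) = -4x^3 - 2x^2 + 6x + 1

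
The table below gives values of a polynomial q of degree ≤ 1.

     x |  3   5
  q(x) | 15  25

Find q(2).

Write q(x) = ax + b. Substituting each data point gives a linear system:
  3a + b = 15
  5a + b = 25
Solving the system yields a = 5, b = 0.
So q(x) = 5x.
Then q(2) = 10.

10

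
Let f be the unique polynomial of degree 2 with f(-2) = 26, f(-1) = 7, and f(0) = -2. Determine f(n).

Write f(n) = an^2 + bn + c. Substituting each data point gives a linear system:
  4a - 2b + c = 26
  a - b + c = 7
  c = -2
Solving the system yields a = 5, b = -4, c = -2.
So f(n) = 5n² - 4n - 2.
Check: f(-1) = 7. ✓

f(n) = 5n^2 - 4n - 2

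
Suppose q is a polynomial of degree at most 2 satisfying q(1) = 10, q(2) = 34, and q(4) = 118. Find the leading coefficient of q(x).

6

Write q(x) = ax^2 + bx + c. Substituting each data point gives a linear system:
  a + b + c = 10
  4a + 2b + c = 34
  16a + 4b + c = 118
Solving the system yields a = 6, b = 6, c = -2.
So q(x) = 6x^2 + 6x - 2.
The leading coefficient is 6.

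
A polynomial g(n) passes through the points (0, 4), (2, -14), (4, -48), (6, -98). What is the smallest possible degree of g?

Forward differences of the values at n = 0, 2, 4, 6:
  g  : 4  -14  -48  -98
  Δ  : -18  -34  -50
  Δ^2: -16  -16
  Δ^3: 0
The second differences are constant (-16) and nonzero, while all higher differences vanish, so the minimal degree is 2.

2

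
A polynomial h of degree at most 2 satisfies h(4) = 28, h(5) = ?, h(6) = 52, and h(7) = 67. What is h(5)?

39

The 3 known points determine the degree-2 polynomial uniquely.
Write h(u) = au^2 + bu + c. Substituting each data point gives a linear system:
  16a + 4b + c = 28
  36a + 6b + c = 52
  49a + 7b + c = 67
Solving the system yields a = 1, b = 2, c = 4.
So h(u) = u² + 2u + 4.
Then h(5) = 39.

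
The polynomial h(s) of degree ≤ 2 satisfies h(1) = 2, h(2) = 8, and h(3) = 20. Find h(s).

h(s) = 3s^2 - 3s + 2

Using the Lagrange interpolation formula with nodes 1, 2, 3:
  L_0(s) = (s - 2)(s - 3) / 2
  L_1(s) = (s - 1)(s - 3) / -1
  L_2(s) = (s - 1)(s - 2) / 2
Then h(s) = 2·L_0(s) + 8·L_1(s) + 20·L_2(s).
Expanding and collecting terms gives h(s) = 3s² - 3s + 2.
Check: h(2) = 8. ✓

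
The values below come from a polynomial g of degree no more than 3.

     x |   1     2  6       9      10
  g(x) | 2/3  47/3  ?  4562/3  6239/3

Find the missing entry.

The 4 known points determine the degree-3 polynomial uniquely.
Write g(x) = ax^3 + bx^2 + cx + d. Substituting each data point gives a linear system:
  a + b + c + d = 2/3
  8a + 4b + 2c + d = 47/3
  729a + 81b + 9c + d = 4562/3
  1000a + 100b + 10c + d = 6239/3
Solving the system yields a = 2, b = 1, c = -2, d = -1/3.
So g(x) = 2x³ + x² - 2x - 1/3.
Then g(6) = 1367/3.

1367/3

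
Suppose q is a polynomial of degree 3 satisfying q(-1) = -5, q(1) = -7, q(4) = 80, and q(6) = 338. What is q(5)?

181

Write q(s) = as^3 + bs^2 + cs + d. Substituting each data point gives a linear system:
  -a + b - c + d = -5
  a + b + c + d = -7
  64a + 16b + 4c + d = 80
  216a + 36b + 6c + d = 338
Solving the system yields a = 2, b = -2, c = -3, d = -4.
So q(s) = 2s^3 - 2s^2 - 3s - 4.
Then q(5) = 181.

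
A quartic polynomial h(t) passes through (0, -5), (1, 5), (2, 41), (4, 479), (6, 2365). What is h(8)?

Using the Lagrange interpolation formula with nodes 0, 1, 2, 4, 6:
  L_0(t) = (t - 1)(t - 2)(t - 4)(t - 6) / 48
  L_1(t) = t(t - 2)(t - 4)(t - 6) / -15
  L_2(t) = t(t - 1)(t - 4)(t - 6) / 16
  L_3(t) = t(t - 1)(t - 2)(t - 6) / -48
  L_4(t) = t(t - 1)(t - 2)(t - 4) / 240
Then h(t) = -5·L_0(t) + 5·L_1(t) + 41·L_2(t) + 479·L_3(t) + 2365·L_4(t).
Expanding and collecting terms gives h(t) = 2t^4 - 2t^3 + 5t^2 + 5t - 5.
Evaluating at t = 8: h(8) = 7523.

7523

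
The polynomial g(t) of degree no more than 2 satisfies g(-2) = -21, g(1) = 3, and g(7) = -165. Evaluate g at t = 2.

-5

Write g(t) = at^2 + bt + c. Substituting each data point gives a linear system:
  4a - 2b + c = -21
  a + b + c = 3
  49a + 7b + c = -165
Solving the system yields a = -4, b = 4, c = 3.
So g(t) = -4t^2 + 4t + 3.
Then g(2) = -5.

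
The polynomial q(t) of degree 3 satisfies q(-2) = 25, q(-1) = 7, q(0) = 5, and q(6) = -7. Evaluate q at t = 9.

Using the Lagrange interpolation formula with nodes -2, -1, 0, 6:
  L_0(t) = (t + 1)t(t - 6) / -16
  L_1(t) = (t + 2)t(t - 6) / 7
  L_2(t) = (t + 2)(t + 1)(t - 6) / -12
  L_3(t) = (t + 2)(t + 1)t / 336
Then q(t) = 25·L_0(t) + 7·L_1(t) + 5·L_2(t) - 7·L_3(t).
Expanding and collecting terms gives q(t) = -t^3 + 5t^2 + 4t + 5.
Evaluating at t = 9: q(9) = -283.

-283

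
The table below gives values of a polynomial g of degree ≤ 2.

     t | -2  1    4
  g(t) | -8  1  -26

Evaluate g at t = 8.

Write g(t) = at^2 + bt + c. Substituting each data point gives a linear system:
  4a - 2b + c = -8
  a + b + c = 1
  16a + 4b + c = -26
Solving the system yields a = -2, b = 1, c = 2.
So g(t) = -2t² + t + 2.
Then g(8) = -118.

-118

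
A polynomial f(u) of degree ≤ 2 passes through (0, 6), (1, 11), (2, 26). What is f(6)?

Using the Lagrange interpolation formula with nodes 0, 1, 2:
  L_0(u) = (u - 1)(u - 2) / 2
  L_1(u) = u(u - 2) / -1
  L_2(u) = u(u - 1) / 2
Then f(u) = 6·L_0(u) + 11·L_1(u) + 26·L_2(u).
Expanding and collecting terms gives f(u) = 5u^2 + 6.
Evaluating at u = 6: f(6) = 186.

186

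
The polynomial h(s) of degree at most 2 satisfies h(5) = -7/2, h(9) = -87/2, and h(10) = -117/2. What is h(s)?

h(s) = -s^2 + 4s + 3/2

Using the Lagrange interpolation formula with nodes 5, 9, 10:
  L_0(s) = (s - 9)(s - 10) / 20
  L_1(s) = (s - 5)(s - 10) / -4
  L_2(s) = (s - 5)(s - 9) / 5
Then h(s) = -7/2·L_0(s) - 87/2·L_1(s) - 117/2·L_2(s).
Expanding and collecting terms gives h(s) = -s^2 + 4s + 3/2.
Check: h(10) = -117/2. ✓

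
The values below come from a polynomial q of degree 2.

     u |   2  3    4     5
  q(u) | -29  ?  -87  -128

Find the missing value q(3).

On equispaced nodes a degree-2 polynomial has vanishing third forward difference, so
  - q(2) + 3·q(3) - 3·q(4) + q(5) = 0.
Substituting the known values and solving for q(3):
  3·q(3) = -162
  q(3) = -54.

-54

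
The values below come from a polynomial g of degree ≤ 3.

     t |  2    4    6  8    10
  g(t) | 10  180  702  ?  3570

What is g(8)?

The 4 known points determine the degree-3 polynomial uniquely.
Write g(t) = at^3 + bt^2 + ct + d. Substituting each data point gives a linear system:
  8a + 4b + 2c + d = 10
  64a + 16b + 4c + d = 180
  216a + 36b + 6c + d = 702
  1000a + 100b + 10c + d = 3570
Solving the system yields a = 4, b = -4, c = -3, d = 0.
So g(t) = 4t^3 - 4t^2 - 3t.
Then g(8) = 1768.

1768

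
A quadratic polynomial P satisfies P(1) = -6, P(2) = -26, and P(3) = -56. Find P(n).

Using the Lagrange interpolation formula with nodes 1, 2, 3:
  L_0(n) = (n - 2)(n - 3) / 2
  L_1(n) = (n - 1)(n - 3) / -1
  L_2(n) = (n - 1)(n - 2) / 2
Then P(n) = -6·L_0(n) - 26·L_1(n) - 56·L_2(n).
Expanding and collecting terms gives P(n) = -5n² - 5n + 4.
Check: P(2) = -26. ✓

P(n) = -5n^2 - 5n + 4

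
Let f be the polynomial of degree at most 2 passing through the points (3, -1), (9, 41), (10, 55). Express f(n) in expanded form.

Write f(n) = an^2 + bn + c. Substituting each data point gives a linear system:
  9a + 3b + c = -1
  81a + 9b + c = 41
  100a + 10b + c = 55
Solving the system yields a = 1, b = -5, c = 5.
So f(n) = n² - 5n + 5.
Check: f(10) = 55. ✓

f(n) = n^2 - 5n + 5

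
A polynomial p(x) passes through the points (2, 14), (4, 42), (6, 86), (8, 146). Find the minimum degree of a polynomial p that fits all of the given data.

2

Forward differences of the values at x = 2, 4, 6, 8:
  p  : 14  42  86  146
  Δ  : 28  44  60
  Δ^2: 16  16
  Δ^3: 0
The second differences are constant (16) and nonzero, while all higher differences vanish, so the minimal degree is 2.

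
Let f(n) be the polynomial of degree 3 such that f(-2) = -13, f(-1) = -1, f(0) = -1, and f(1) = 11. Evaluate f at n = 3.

167

Using the Lagrange interpolation formula with nodes -2, -1, 0, 1:
  L_0(n) = (n + 1)n(n - 1) / -6
  L_1(n) = (n + 2)n(n - 1) / 2
  L_2(n) = (n + 2)(n + 1)(n - 1) / -2
  L_3(n) = (n + 2)(n + 1)n / 6
Then f(n) = -13·L_0(n) - 1·L_1(n) - 1·L_2(n) + 11·L_3(n).
Expanding and collecting terms gives f(n) = 4n³ + 6n² + 2n - 1.
Evaluating at n = 3: f(3) = 167.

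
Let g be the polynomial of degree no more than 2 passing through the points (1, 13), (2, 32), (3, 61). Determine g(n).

Using the Lagrange interpolation formula with nodes 1, 2, 3:
  L_0(n) = (n - 2)(n - 3) / 2
  L_1(n) = (n - 1)(n - 3) / -1
  L_2(n) = (n - 1)(n - 2) / 2
Then g(n) = 13·L_0(n) + 32·L_1(n) + 61·L_2(n).
Expanding and collecting terms gives g(n) = 5n^2 + 4n + 4.
Check: g(2) = 32. ✓

g(n) = 5n^2 + 4n + 4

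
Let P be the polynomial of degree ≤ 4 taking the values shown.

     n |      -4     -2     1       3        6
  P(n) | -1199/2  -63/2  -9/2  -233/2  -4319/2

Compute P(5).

Write P(n) = an^4 + bn^3 + cn^2 + dn + e. Substituting each data point gives a linear system:
  256a - 64b + 16c - 4d + e = -1199/2
  16a - 8b + 4c - 2d + e = -63/2
  a + b + c + d + e = -9/2
  81a + 27b + 9c + 3d + e = -233/2
  1296a + 216b + 36c + 6d + e = -4319/2
Solving the system yields a = -2, b = 2, c = 1, d = -6, e = 1/2.
So P(n) = -2n⁴ + 2n³ + n² - 6n + 1/2.
Then P(5) = -2009/2.

-2009/2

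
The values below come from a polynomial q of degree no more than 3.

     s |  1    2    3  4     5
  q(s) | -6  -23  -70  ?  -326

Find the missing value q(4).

-165

On equispaced nodes a degree-3 polynomial has vanishing fourth forward difference, so
  q(1) - 4·q(2) + 6·q(3) - 4·q(4) + q(5) = 0.
Substituting the known values and solving for q(4):
  -4·q(4) = 660
  q(4) = -165.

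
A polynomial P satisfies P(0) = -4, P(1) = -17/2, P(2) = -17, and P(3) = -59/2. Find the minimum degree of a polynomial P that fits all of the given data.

Forward differences of the values at t = 0, 1, 2, 3:
  P  : -4  -17/2  -17  -59/2
  Δ  : -9/2  -17/2  -25/2
  Δ^2: -4  -4
  Δ^3: 0
The second differences are constant (-4) and nonzero, while all higher differences vanish, so the minimal degree is 2.

2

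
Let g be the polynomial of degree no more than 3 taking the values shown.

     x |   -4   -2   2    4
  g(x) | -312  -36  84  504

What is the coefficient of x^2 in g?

Write g(x) = ax^3 + bx^2 + cx + d. Substituting each data point gives a linear system:
  -64a + 16b - 4c + d = -312
  -8a + 4b - 2c + d = -36
  8a + 4b + 2c + d = 84
  64a + 16b + 4c + d = 504
Solving the system yields a = 6, b = 6, c = 6, d = 0.
So g(x) = 6x³ + 6x² + 6x.
The coefficient of x^2 is 6.

6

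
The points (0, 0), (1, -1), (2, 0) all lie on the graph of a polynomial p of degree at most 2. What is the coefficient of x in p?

-2

Write p(x) = ax^2 + bx + c. Substituting each data point gives a linear system:
  c = 0
  a + b + c = -1
  4a + 2b + c = 0
Solving the system yields a = 1, b = -2, c = 0.
So p(x) = x^2 - 2x.
The coefficient of x is -2.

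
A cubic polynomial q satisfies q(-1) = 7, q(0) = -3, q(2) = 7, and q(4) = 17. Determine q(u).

q(u) = -u^3 + 6u^2 - 3u - 3

Using the Lagrange interpolation formula with nodes -1, 0, 2, 4:
  L_0(u) = u(u - 2)(u - 4) / -15
  L_1(u) = (u + 1)(u - 2)(u - 4) / 8
  L_2(u) = (u + 1)u(u - 4) / -12
  L_3(u) = (u + 1)u(u - 2) / 40
Then q(u) = 7·L_0(u) - 3·L_1(u) + 7·L_2(u) + 17·L_3(u).
Expanding and collecting terms gives q(u) = -u^3 + 6u^2 - 3u - 3.
Check: q(4) = 17. ✓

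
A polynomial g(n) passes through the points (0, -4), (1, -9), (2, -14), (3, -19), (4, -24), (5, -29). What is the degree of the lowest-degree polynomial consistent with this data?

Forward differences of the values at n = 0, 1, 2, 3, 4, 5:
  g  : -4  -9  -14  -19  -24  -29
  Δ  : -5  -5  -5  -5  -5
  Δ^2: 0  0  0  0
  Δ^3: 0  0  0
  Δ^4: 0  0
  Δ^5: 0
The first differences are constant (-5) and nonzero, while all higher differences vanish, so the minimal degree is 1.

1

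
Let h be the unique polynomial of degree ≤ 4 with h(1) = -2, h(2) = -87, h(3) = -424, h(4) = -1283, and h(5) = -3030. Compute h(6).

Using the Lagrange interpolation formula with nodes 1, 2, 3, 4, 5:
  L_0(u) = (u - 2)(u - 3)(u - 4)(u - 5) / 24
  L_1(u) = (u - 1)(u - 3)(u - 4)(u - 5) / -6
  L_2(u) = (u - 1)(u - 2)(u - 4)(u - 5) / 4
  L_3(u) = (u - 1)(u - 2)(u - 3)(u - 5) / -6
  L_4(u) = (u - 1)(u - 2)(u - 3)(u - 4) / 24
Then h(u) = -2·L_0(u) - 87·L_1(u) - 424·L_2(u) - 1283·L_3(u) - 3030·L_4(u).
Expanding and collecting terms gives h(u) = -4u^4 - 5u^3 + 4u^2 - 2u + 5.
Evaluating at u = 6: h(6) = -6127.

-6127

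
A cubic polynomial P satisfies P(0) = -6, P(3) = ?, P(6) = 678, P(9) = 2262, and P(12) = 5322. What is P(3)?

On equispaced nodes a degree-3 polynomial has vanishing fourth forward difference, so
  P(0) - 4·P(3) + 6·P(6) - 4·P(9) + P(12) = 0.
Substituting the known values and solving for P(3):
  -4·P(3) = -336
  P(3) = 84.

84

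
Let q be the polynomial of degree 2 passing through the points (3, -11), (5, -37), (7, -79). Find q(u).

Write q(u) = au^2 + bu + c. Substituting each data point gives a linear system:
  9a + 3b + c = -11
  25a + 5b + c = -37
  49a + 7b + c = -79
Solving the system yields a = -2, b = 3, c = -2.
So q(u) = -2u² + 3u - 2.
Check: q(3) = -11. ✓

q(u) = -2u^2 + 3u - 2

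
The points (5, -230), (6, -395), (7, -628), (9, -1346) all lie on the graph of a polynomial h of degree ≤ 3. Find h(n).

Write h(n) = an^3 + bn^2 + cn + d. Substituting each data point gives a linear system:
  125a + 25b + 5c + d = -230
  216a + 36b + 6c + d = -395
  343a + 49b + 7c + d = -628
  729a + 81b + 9c + d = -1346
Solving the system yields a = -2, b = 2, c = -5, d = -5.
So h(n) = -2n³ + 2n² - 5n - 5.
Check: h(6) = -395. ✓

h(n) = -2n^3 + 2n^2 - 5n - 5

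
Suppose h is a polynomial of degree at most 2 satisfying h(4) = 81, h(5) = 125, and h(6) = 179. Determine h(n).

Write h(n) = an^2 + bn + c. Substituting each data point gives a linear system:
  16a + 4b + c = 81
  25a + 5b + c = 125
  36a + 6b + c = 179
Solving the system yields a = 5, b = -1, c = 5.
So h(n) = 5n² - n + 5.
Check: h(5) = 125. ✓

h(n) = 5n^2 - n + 5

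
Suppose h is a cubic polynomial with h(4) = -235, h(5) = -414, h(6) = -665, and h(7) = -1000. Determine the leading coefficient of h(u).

-2

Write h(u) = au^3 + bu^2 + cu + d. Substituting each data point gives a linear system:
  64a + 16b + 4c + d = -235
  125a + 25b + 5c + d = -414
  216a + 36b + 6c + d = -665
  343a + 49b + 7c + d = -1000
Solving the system yields a = -2, b = -6, c = -3, d = 1.
So h(u) = -2u³ - 6u² - 3u + 1.
The leading coefficient is -2.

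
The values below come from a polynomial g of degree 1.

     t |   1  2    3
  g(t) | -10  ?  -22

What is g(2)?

-16

The 2 known points determine the degree-1 polynomial uniquely.
Write g(t) = at + b. Substituting each data point gives a linear system:
  a + b = -10
  3a + b = -22
Solving the system yields a = -6, b = -4.
So g(t) = -6t - 4.
Then g(2) = -16.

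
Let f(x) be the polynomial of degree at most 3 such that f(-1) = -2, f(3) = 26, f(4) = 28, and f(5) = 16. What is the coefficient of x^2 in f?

5

Write f(x) = ax^3 + bx^2 + cx + d. Substituting each data point gives a linear system:
  -a + b - c + d = -2
  27a + 9b + 3c + d = 26
  64a + 16b + 4c + d = 28
  125a + 25b + 5c + d = 16
Solving the system yields a = -1, b = 5, c = 4, d = -4.
So f(x) = -x^3 + 5x^2 + 4x - 4.
The coefficient of x^2 is 5.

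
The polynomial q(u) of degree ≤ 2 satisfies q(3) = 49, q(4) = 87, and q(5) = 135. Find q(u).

Using the Lagrange interpolation formula with nodes 3, 4, 5:
  L_0(u) = (u - 4)(u - 5) / 2
  L_1(u) = (u - 3)(u - 5) / -1
  L_2(u) = (u - 3)(u - 4) / 2
Then q(u) = 49·L_0(u) + 87·L_1(u) + 135·L_2(u).
Expanding and collecting terms gives q(u) = 5u^2 + 3u - 5.
Check: q(5) = 135. ✓

q(u) = 5u^2 + 3u - 5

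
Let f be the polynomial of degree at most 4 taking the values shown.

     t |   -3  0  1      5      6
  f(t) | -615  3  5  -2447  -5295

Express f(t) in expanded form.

f(t) = -5t^4 + 6t^3 - 4t^2 + 5t + 3

Write f(t) = at^4 + bt^3 + ct^2 + dt + e. Substituting each data point gives a linear system:
  81a - 27b + 9c - 3d + e = -615
  e = 3
  a + b + c + d + e = 5
  625a + 125b + 25c + 5d + e = -2447
  1296a + 216b + 36c + 6d + e = -5295
Solving the system yields a = -5, b = 6, c = -4, d = 5, e = 3.
So f(t) = -5t^4 + 6t^3 - 4t^2 + 5t + 3.
Check: f(0) = 3. ✓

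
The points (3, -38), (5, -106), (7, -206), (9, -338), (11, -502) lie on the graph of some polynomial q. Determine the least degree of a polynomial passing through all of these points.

2

Forward differences of the values at s = 3, 5, 7, 9, 11:
  q  : -38  -106  -206  -338  -502
  Δ  : -68  -100  -132  -164
  Δ^2: -32  -32  -32
  Δ^3: 0  0
  Δ^4: 0
The second differences are constant (-32) and nonzero, while all higher differences vanish, so the minimal degree is 2.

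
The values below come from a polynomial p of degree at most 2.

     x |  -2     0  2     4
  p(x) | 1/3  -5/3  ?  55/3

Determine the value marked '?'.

13/3

The 3 known points determine the degree-2 polynomial uniquely.
Write p(x) = ax^2 + bx + c. Substituting each data point gives a linear system:
  4a - 2b + c = 1/3
  c = -5/3
  16a + 4b + c = 55/3
Solving the system yields a = 1, b = 1, c = -5/3.
So p(x) = x^2 + x - 5/3.
Then p(2) = 13/3.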